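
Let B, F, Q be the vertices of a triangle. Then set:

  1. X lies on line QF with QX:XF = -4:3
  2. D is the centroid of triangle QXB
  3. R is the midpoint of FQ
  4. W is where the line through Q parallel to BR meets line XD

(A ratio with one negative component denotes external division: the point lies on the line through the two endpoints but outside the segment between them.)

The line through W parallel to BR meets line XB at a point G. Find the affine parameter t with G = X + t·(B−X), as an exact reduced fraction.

t = 8/7

Choose coordinates B = (0, 0), F = (1, 0), Q = (0, 1).
1. X lies on line QF with QX:XF = -4:3 ⇒ X = (4, -3)
2. D is the centroid of triangle QXB ⇒ D = (4/3, -2/3)
3. R is the midpoint of FQ ⇒ R = (1/2, 1/2)
4. W is where the line through Q parallel to BR meets line XD ⇒ W = (-4/15, 11/15)
through W parallel to BR: direction (1/2, 1/2); meets XB at G = (-4/7, 3/7)
G = X + t·(B−X) with t = 8/7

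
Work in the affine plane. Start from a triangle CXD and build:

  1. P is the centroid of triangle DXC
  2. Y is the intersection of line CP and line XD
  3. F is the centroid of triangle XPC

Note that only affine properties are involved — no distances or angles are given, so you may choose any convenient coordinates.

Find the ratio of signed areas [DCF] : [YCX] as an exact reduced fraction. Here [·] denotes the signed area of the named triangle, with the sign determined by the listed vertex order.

[DCF]:[YCX] = 8/9

Work in coordinates with C = (0, 0), X = (1, 0), D = (0, 1).
1. P is the centroid of triangle DXC ⇒ P = (1/3, 1/3)
2. Y is the intersection of line CP and line XD ⇒ Y = (1/2, 1/2)
3. F is the centroid of triangle XPC ⇒ F = (4/9, 1/9)
2·[DCF] = 4/9, 2·[YCX] = 1/2
[DCF]:[YCX] = 4/9:1/2 = 8/9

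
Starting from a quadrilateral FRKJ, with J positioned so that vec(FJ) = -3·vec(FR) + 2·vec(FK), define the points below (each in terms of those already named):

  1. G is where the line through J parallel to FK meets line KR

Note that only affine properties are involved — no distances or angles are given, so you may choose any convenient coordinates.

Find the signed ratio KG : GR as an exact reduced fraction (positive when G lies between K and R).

Assign F = (0, 0), R = (1, 0), K = (0, 1), J = (-3, 2) — the answer is frame-independent, so this choice is without loss of generality.
1. G is where the line through J parallel to FK meets line KR ⇒ G = (-3, 4)
G = K + t·(R−K) with t = -3, so KG:GR = t:(1−t) = -3:4

KG:GR = -3/4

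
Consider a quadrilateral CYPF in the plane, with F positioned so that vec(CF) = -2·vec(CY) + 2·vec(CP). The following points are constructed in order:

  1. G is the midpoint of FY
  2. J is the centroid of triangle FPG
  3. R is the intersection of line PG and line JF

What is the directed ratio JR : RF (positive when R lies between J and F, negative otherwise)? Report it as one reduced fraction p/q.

JR:RF = -1/3

Set C = (0, 0), Y = (1, 0), P = (0, 1), F = (-2, 2); any affine frame gives the same invariant.
1. G is the midpoint of FY ⇒ G = (-1/2, 1)
2. J is the centroid of triangle FPG ⇒ J = (-5/6, 4/3)
3. R is the intersection of line PG and line JF ⇒ R = (-1/4, 1)
R = J + t·(F−J) with t = -1/2, so JR:RF = t:(1−t) = -1/2:3/2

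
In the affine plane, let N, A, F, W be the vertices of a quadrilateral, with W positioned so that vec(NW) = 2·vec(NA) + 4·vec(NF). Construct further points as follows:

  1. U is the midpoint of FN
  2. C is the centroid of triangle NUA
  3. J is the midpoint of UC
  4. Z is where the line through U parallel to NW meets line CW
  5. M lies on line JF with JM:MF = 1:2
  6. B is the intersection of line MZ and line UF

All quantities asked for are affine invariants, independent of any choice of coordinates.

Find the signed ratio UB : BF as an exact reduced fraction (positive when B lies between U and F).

Work in coordinates with N = (0, 0), A = (1, 0), F = (0, 1), W = (2, 4).
1. U is the midpoint of FN ⇒ U = (0, 1/2)
2. C is the centroid of triangle NUA ⇒ C = (1/3, 1/6)
3. J is the midpoint of UC ⇒ J = (1/6, 1/3)
4. Z is where the line through U parallel to NW meets line CW ⇒ Z = (11/3, 47/6)
5. M lies on line JF with JM:MF = 1:2 ⇒ M = (1/9, 5/9)
6. B is the intersection of line MZ and line UF ⇒ B = (0, 21/64)
B = U + t·(F−U) with t = -11/32, so UB:BF = t:(1−t) = -11/32:43/32

UB:BF = -11/43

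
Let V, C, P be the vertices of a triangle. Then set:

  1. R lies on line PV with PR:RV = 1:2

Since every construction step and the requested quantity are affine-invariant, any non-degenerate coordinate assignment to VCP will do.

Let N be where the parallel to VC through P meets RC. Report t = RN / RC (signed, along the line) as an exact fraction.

t = -1/2

Assign V = (0, 0), C = (1, 0), P = (0, 1) — the answer is frame-independent, so this choice is without loss of generality.
1. R lies on line PV with PR:RV = 1:2 ⇒ R = (0, 2/3)
through P parallel to VC: direction (1, 0); meets RC at N = (-1/2, 1)
N = R + t·(C−R) with t = -1/2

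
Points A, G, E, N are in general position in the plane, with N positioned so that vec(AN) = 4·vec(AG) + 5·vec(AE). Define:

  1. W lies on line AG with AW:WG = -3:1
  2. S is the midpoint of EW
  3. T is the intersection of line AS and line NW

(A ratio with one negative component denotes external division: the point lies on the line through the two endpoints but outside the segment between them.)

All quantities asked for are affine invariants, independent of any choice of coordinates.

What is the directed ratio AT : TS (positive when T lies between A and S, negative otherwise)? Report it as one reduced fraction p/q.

Set A = (0, 0), G = (1, 0), E = (0, 1), N = (4, 5); any affine frame gives the same invariant.
1. W lies on line AG with AW:WG = -3:1 ⇒ W = (3/2, 0)
2. S is the midpoint of EW ⇒ S = (3/4, 1/2)
3. T is the intersection of line AS and line NW ⇒ T = (9/4, 3/2)
T = A + t·(S−A) with t = 3, so AT:TS = t:(1−t) = 3:-2

AT:TS = -3/2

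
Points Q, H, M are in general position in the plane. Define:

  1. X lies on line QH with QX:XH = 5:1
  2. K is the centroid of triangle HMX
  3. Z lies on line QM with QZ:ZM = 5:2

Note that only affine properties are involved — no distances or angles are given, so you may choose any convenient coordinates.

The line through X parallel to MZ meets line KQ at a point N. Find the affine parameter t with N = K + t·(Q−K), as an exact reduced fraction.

t = -4/11

Work in coordinates with Q = (0, 0), H = (1, 0), M = (0, 1).
1. X lies on line QH with QX:XH = 5:1 ⇒ X = (5/6, 0)
2. K is the centroid of triangle HMX ⇒ K = (11/18, 1/3)
3. Z lies on line QM with QZ:ZM = 5:2 ⇒ Z = (0, 5/7)
through X parallel to MZ: direction (0, -2/7); meets KQ at N = (5/6, 5/11)
N = K + t·(Q−K) with t = -4/11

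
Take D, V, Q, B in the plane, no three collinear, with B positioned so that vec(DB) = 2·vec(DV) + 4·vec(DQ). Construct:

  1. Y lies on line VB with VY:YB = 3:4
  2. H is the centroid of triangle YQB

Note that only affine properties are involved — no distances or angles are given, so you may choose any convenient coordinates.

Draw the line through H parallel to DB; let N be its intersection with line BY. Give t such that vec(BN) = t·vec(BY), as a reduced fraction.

Set D = (0, 0), V = (1, 0), Q = (0, 1), B = (2, 4); any affine frame gives the same invariant.
1. Y lies on line VB with VY:YB = 3:4 ⇒ Y = (10/7, 12/7)
2. H is the centroid of triangle YQB ⇒ H = (8/7, 47/21)
through H parallel to DB: direction (2, 4); meets BY at N = (83/42, 82/21)
N = B + t·(Y−B) with t = 1/24

t = 1/24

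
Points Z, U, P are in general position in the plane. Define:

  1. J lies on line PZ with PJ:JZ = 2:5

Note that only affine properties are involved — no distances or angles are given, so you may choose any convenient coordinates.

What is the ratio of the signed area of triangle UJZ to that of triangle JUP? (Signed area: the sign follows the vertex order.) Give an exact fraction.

[UJZ]:[JUP] = 5/2

Choose coordinates Z = (0, 0), U = (1, 0), P = (0, 1).
1. J lies on line PZ with PJ:JZ = 2:5 ⇒ J = (0, 5/7)
2·[UJZ] = 5/7, 2·[JUP] = 2/7
[UJZ]:[JUP] = 5/7:2/7 = 5/2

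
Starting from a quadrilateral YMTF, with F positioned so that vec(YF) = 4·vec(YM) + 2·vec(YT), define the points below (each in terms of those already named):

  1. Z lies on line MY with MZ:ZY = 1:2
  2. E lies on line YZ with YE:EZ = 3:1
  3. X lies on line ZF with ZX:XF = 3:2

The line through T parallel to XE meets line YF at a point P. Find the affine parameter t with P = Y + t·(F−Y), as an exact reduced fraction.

t = -65/14

Work in coordinates with Y = (0, 0), M = (1, 0), T = (0, 1), F = (4, 2).
1. Z lies on line MY with MZ:ZY = 1:2 ⇒ Z = (2/3, 0)
2. E lies on line YZ with YE:EZ = 3:1 ⇒ E = (1/2, 0)
3. X lies on line ZF with ZX:XF = 3:2 ⇒ X = (8/3, 6/5)
through T parallel to XE: direction (-13/6, -6/5); meets YF at P = (-130/7, -65/7)
P = Y + t·(F−Y) with t = -65/14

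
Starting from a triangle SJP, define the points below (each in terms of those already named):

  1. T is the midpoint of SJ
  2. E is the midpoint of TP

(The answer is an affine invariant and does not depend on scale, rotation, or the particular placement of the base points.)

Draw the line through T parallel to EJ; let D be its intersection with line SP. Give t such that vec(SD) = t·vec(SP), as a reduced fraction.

t = 1/3

Assign S = (0, 0), J = (1, 0), P = (0, 1) — the answer is frame-independent, so this choice is without loss of generality.
1. T is the midpoint of SJ ⇒ T = (1/2, 0)
2. E is the midpoint of TP ⇒ E = (1/4, 1/2)
through T parallel to EJ: direction (3/4, -1/2); meets SP at D = (0, 1/3)
D = S + t·(P−S) with t = 1/3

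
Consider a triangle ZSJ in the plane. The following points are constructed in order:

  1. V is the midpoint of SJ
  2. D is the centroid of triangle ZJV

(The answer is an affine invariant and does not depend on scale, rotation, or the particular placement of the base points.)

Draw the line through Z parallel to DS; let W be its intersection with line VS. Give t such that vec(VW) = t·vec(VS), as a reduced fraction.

t = 4

Choose coordinates Z = (0, 0), S = (1, 0), J = (0, 1).
1. V is the midpoint of SJ ⇒ V = (1/2, 1/2)
2. D is the centroid of triangle ZJV ⇒ D = (1/6, 1/2)
through Z parallel to DS: direction (5/6, -1/2); meets VS at W = (5/2, -3/2)
W = V + t·(S−V) with t = 4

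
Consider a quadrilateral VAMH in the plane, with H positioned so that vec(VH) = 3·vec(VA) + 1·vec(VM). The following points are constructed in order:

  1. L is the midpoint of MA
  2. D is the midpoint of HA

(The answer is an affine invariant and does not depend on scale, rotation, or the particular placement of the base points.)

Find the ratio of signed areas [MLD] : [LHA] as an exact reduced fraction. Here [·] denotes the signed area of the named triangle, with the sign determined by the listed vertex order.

Choose coordinates V = (0, 0), A = (1, 0), M = (0, 1), H = (3, 1).
1. L is the midpoint of MA ⇒ L = (1/2, 1/2)
2. D is the midpoint of HA ⇒ D = (2, 1/2)
2·[MLD] = 3/4, 2·[LHA] = -3/2
[MLD]:[LHA] = 3/4:-3/2 = -1/2

[MLD]:[LHA] = -1/2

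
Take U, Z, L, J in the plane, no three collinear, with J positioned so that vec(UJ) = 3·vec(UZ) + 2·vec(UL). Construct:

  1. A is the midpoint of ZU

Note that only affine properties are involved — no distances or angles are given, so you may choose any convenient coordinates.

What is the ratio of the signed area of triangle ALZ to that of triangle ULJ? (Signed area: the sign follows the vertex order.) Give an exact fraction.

[ALZ]:[ULJ] = 1/6

Choose coordinates U = (0, 0), Z = (1, 0), L = (0, 1), J = (3, 2).
1. A is the midpoint of ZU ⇒ A = (1/2, 0)
2·[ALZ] = -1/2, 2·[ULJ] = -3
[ALZ]:[ULJ] = -1/2:-3 = 1/6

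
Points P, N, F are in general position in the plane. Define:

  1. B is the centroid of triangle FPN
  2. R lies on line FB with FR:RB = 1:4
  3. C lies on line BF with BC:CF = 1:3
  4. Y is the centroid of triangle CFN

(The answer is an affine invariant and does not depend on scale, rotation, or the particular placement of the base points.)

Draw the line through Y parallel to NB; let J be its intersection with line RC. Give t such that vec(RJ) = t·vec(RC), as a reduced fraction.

t = 23/33

Set P = (0, 0), N = (1, 0), F = (0, 1); any affine frame gives the same invariant.
1. B is the centroid of triangle FPN ⇒ B = (1/3, 1/3)
2. R lies on line FB with FR:RB = 1:4 ⇒ R = (1/15, 13/15)
3. C lies on line BF with BC:CF = 1:3 ⇒ C = (1/4, 1/2)
4. Y is the centroid of triangle CFN ⇒ Y = (5/12, 1/2)
through Y parallel to NB: direction (-2/3, 1/3); meets RC at J = (7/36, 11/18)
J = R + t·(C−R) with t = 23/33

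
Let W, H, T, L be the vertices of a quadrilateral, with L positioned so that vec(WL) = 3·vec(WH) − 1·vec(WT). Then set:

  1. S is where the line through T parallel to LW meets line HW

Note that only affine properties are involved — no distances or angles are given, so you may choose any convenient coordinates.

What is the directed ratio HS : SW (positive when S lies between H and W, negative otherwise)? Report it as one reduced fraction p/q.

HS:SW = -2/3

Assign W = (0, 0), H = (1, 0), T = (0, 1), L = (3, -1) — the answer is frame-independent, so this choice is without loss of generality.
1. S is where the line through T parallel to LW meets line HW ⇒ S = (3, 0)
S = H + t·(W−H) with t = -2, so HS:SW = t:(1−t) = -2:3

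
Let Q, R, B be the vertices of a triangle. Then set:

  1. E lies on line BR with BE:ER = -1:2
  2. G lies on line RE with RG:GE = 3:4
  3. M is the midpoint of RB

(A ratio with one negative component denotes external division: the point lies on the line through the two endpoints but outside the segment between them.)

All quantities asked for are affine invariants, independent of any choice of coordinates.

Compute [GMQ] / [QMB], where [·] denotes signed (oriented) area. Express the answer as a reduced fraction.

Choose coordinates Q = (0, 0), R = (1, 0), B = (0, 1).
1. E lies on line BR with BE:ER = -1:2 ⇒ E = (-1, 2)
2. G lies on line RE with RG:GE = 3:4 ⇒ G = (1/7, 6/7)
3. M is the midpoint of RB ⇒ M = (1/2, 1/2)
2·[GMQ] = -5/14, 2·[QMB] = 1/2
[GMQ]:[QMB] = -5/14:1/2 = -5/7

[GMQ]:[QMB] = -5/7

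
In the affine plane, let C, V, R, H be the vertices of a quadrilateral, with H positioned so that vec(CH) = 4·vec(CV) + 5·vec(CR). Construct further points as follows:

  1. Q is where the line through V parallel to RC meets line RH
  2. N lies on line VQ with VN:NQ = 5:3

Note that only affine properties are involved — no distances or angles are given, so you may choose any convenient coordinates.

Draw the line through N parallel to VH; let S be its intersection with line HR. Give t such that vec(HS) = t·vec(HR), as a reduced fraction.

Work in coordinates with C = (0, 0), V = (1, 0), R = (0, 1), H = (4, 5).
1. Q is where the line through V parallel to RC meets line RH ⇒ Q = (1, 2)
2. N lies on line VQ with VN:NQ = 5:3 ⇒ N = (1, 5/4)
through N parallel to VH: direction (3, 5); meets HR at S = (17/8, 25/8)
S = H + t·(R−H) with t = 15/32

t = 15/32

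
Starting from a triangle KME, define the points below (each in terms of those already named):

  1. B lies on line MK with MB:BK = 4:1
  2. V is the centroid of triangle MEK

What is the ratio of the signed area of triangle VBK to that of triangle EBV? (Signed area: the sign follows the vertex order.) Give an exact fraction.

Set K = (0, 0), M = (1, 0), E = (0, 1); any affine frame gives the same invariant.
1. B lies on line MK with MB:BK = 4:1 ⇒ B = (1/5, 0)
2. V is the centroid of triangle MEK ⇒ V = (1/3, 1/3)
2·[VBK] = -1/15, 2·[EBV] = 1/5
[VBK]:[EBV] = -1/15:1/5 = -1/3

[VBK]:[EBV] = -1/3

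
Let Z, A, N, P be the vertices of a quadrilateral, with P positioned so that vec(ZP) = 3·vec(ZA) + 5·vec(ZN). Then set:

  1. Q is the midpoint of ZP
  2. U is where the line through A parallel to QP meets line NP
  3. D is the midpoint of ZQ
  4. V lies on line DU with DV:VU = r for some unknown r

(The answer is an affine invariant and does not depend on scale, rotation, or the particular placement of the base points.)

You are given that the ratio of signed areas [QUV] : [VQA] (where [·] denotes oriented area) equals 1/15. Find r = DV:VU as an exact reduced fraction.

r = -3/2

Assign Z = (0, 0), A = (1, 0), N = (0, 1), P = (3, 5) — the answer is frame-independent, so this choice is without loss of generality.
1. Q is the midpoint of ZP ⇒ Q = (3/2, 5/2)
2. U is where the line through A parallel to QP meets line NP ⇒ U = (8, 35/3)
3. D is the midpoint of ZQ ⇒ D = (3/4, 5/4)
4. With DV:VU = r, write λ = r/(r+1) so V = D + λ·(U−D); V is affine-linear in λ
Every point depending on V is an affine combination of V and λ-independent points, so each such coordinate is linear in λ; the λ² term in each signed area is a multiple of (U−D)×(U−D) = 0, so 2·[QUV] and 2·[VQA] are each linear in λ. Evaluating at λ=0 and λ=1:
  2·[QUV] = 5/4·λ − 5/4,   2·[VQA] = 155/12·λ − 5/4
So [QUV]:[VQA] = (5/4·λ − 5/4) / (155/12·λ − 5/4). Setting this equal to 1/15:
  5/4·λ − 5/4 = 1/15·(155/12·λ − 5/4)  ⇒  λ = 3
Then r = λ/(1−λ) = (3)/(-2) = -3/2. Check: with r = -3/2, V = (45/2, 65/2) and [QUV]:[VQA] = 1/15 as required.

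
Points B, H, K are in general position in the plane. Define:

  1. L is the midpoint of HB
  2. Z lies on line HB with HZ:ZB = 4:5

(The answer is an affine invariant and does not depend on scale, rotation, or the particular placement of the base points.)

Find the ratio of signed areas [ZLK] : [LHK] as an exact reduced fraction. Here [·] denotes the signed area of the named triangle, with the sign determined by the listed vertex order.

[ZLK]:[LHK] = -1/9

Choose coordinates B = (0, 0), H = (1, 0), K = (0, 1).
1. L is the midpoint of HB ⇒ L = (1/2, 0)
2. Z lies on line HB with HZ:ZB = 4:5 ⇒ Z = (5/9, 0)
2·[ZLK] = -1/18, 2·[LHK] = 1/2
[ZLK]:[LHK] = -1/18:1/2 = -1/9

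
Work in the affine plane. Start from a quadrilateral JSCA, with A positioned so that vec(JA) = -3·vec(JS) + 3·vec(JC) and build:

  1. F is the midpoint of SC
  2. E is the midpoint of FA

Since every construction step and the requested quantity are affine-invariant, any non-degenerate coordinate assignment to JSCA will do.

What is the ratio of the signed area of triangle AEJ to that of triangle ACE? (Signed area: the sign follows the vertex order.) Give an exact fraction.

Assign J = (0, 0), S = (1, 0), C = (0, 1), A = (-3, 3) — the answer is frame-independent, so this choice is without loss of generality.
1. F is the midpoint of SC ⇒ F = (1/2, 1/2)
2. E is the midpoint of FA ⇒ E = (-5/4, 7/4)
2·[AEJ] = -3/2, 2·[ACE] = -1/4
[AEJ]:[ACE] = -3/2:-1/4 = 6

[AEJ]:[ACE] = 6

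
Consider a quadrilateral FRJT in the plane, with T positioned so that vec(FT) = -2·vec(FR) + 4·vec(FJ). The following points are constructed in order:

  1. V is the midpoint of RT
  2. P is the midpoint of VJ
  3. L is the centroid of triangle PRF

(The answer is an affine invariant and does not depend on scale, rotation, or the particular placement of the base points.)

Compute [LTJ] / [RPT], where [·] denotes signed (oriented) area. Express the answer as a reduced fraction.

[LTJ]:[RPT] = 1/2

Work in coordinates with F = (0, 0), R = (1, 0), J = (0, 1), T = (-2, 4).
1. V is the midpoint of RT ⇒ V = (-1/2, 2)
2. P is the midpoint of VJ ⇒ P = (-1/4, 3/2)
3. L is the centroid of triangle PRF ⇒ L = (1/4, 1/2)
2·[LTJ] = -1/4, 2·[RPT] = -1/2
[LTJ]:[RPT] = -1/4:-1/2 = 1/2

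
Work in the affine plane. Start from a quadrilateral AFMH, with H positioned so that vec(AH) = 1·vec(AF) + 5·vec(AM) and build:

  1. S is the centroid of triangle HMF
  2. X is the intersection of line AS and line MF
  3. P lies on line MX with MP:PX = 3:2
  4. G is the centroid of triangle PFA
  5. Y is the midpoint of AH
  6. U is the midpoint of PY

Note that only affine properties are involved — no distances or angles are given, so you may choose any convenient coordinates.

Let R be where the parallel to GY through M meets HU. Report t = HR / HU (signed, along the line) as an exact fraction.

t = 30/19

Set A = (0, 0), F = (1, 0), M = (0, 1), H = (1, 5); any affine frame gives the same invariant.
1. S is the centroid of triangle HMF ⇒ S = (2/3, 2)
2. X is the intersection of line AS and line MF ⇒ X = (1/4, 3/4)
3. P lies on line MX with MP:PX = 3:2 ⇒ P = (3/20, 17/20)
4. G is the centroid of triangle PFA ⇒ G = (23/60, 17/60)
5. Y is the midpoint of AH ⇒ Y = (1/2, 5/2)
6. U is the midpoint of PY ⇒ U = (13/40, 67/40)
through M parallel to GY: direction (7/60, 133/60); meets HU at R = (-5/76, -1/4)
R = H + t·(U−H) with t = 30/19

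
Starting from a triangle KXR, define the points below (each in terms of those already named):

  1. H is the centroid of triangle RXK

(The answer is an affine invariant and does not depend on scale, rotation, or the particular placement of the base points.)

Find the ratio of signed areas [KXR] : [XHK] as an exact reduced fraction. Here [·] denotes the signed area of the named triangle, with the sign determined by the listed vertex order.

Work in coordinates with K = (0, 0), X = (1, 0), R = (0, 1).
1. H is the centroid of triangle RXK ⇒ H = (1/3, 1/3)
2·[KXR] = 1, 2·[XHK] = 1/3
[KXR]:[XHK] = 1:1/3 = 3

[KXR]:[XHK] = 3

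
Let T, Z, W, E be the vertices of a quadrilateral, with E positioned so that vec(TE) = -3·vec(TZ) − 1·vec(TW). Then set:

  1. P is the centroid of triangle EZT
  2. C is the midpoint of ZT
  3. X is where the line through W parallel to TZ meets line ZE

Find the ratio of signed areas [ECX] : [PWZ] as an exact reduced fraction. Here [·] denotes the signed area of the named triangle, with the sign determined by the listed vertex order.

Assign T = (0, 0), Z = (1, 0), W = (0, 1), E = (-3, -1) — the answer is frame-independent, so this choice is without loss of generality.
1. P is the centroid of triangle EZT ⇒ P = (-2/3, -1/3)
2. C is the midpoint of ZT ⇒ C = (1/2, 0)
3. X is where the line through W parallel to TZ meets line ZE ⇒ X = (5, 1)
2·[ECX] = -1, 2·[PWZ] = -2
[ECX]:[PWZ] = -1:-2 = 1/2

[ECX]:[PWZ] = 1/2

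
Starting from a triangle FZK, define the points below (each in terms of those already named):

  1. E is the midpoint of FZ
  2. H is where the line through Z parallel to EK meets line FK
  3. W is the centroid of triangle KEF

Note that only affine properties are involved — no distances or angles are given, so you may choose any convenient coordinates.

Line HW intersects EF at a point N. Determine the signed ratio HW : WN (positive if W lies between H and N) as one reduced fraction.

HW:WN = 5

Work in coordinates with F = (0, 0), Z = (1, 0), K = (0, 1).
1. E is the midpoint of FZ ⇒ E = (1/2, 0)
2. H is where the line through Z parallel to EK meets line FK ⇒ H = (0, 2)
3. W is the centroid of triangle KEF ⇒ W = (1/6, 1/3)
line HW meets EF at N = (1/5, 0)
W = H + t·(N−H) with t = 5/6, so HW:WN = 5/6:1/6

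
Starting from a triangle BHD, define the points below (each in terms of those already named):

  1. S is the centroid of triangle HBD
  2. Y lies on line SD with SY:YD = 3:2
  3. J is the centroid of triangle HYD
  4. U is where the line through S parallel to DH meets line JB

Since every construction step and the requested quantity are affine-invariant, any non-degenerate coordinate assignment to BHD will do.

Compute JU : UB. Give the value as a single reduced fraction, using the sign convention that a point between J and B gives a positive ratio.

Set B = (0, 0), H = (1, 0), D = (0, 1); any affine frame gives the same invariant.
1. S is the centroid of triangle HBD ⇒ S = (1/3, 1/3)
2. Y lies on line SD with SY:YD = 3:2 ⇒ Y = (2/15, 11/15)
3. J is the centroid of triangle HYD ⇒ J = (17/45, 26/45)
4. U is where the line through S parallel to DH meets line JB ⇒ U = (34/129, 52/129)
U = J + t·(B−J) with t = 13/43, so JU:UB = t:(1−t) = 13/43:30/43

JU:UB = 13/30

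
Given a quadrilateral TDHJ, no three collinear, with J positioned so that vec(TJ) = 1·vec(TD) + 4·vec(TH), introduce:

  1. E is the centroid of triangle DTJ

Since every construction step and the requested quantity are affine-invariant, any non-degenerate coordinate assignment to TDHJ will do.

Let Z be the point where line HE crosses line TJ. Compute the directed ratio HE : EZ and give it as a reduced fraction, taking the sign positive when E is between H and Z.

HE:EZ = -7/4

Work in coordinates with T = (0, 0), D = (1, 0), H = (0, 1), J = (1, 4).
1. E is the centroid of triangle DTJ ⇒ E = (2/3, 4/3)
line HE meets TJ at Z = (2/7, 8/7)
E = H + t·(Z−H) with t = 7/3, so HE:EZ = 7/3:-4/3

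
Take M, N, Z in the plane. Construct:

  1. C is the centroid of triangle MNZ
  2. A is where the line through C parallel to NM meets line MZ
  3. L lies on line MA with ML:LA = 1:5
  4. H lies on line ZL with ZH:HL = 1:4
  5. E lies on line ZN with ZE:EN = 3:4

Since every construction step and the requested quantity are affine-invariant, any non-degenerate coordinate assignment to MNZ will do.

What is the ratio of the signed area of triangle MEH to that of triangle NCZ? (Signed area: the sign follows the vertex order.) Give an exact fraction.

[MEH]:[NCZ] = -73/70

Work in coordinates with M = (0, 0), N = (1, 0), Z = (0, 1).
1. C is the centroid of triangle MNZ ⇒ C = (1/3, 1/3)
2. A is where the line through C parallel to NM meets line MZ ⇒ A = (0, 1/3)
3. L lies on line MA with ML:LA = 1:5 ⇒ L = (0, 1/18)
4. H lies on line ZL with ZH:HL = 1:4 ⇒ H = (0, 73/90)
5. E lies on line ZN with ZE:EN = 3:4 ⇒ E = (3/7, 4/7)
2·[MEH] = 73/210, 2·[NCZ] = -1/3
[MEH]:[NCZ] = 73/210:-1/3 = -73/70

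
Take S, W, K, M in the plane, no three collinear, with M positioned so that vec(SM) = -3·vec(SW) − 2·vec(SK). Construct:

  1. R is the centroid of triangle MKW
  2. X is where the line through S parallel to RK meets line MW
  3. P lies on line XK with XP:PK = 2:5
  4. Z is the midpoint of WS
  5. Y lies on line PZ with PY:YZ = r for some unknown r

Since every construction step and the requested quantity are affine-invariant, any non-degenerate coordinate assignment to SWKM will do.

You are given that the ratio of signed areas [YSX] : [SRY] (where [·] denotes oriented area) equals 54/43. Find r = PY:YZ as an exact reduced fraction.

r = 5/4

Work in coordinates with S = (0, 0), W = (1, 0), K = (0, 1), M = (-3, -2).
1. R is the centroid of triangle MKW ⇒ R = (-2/3, -1/3)
2. X is where the line through S parallel to RK meets line MW ⇒ X = (-1/3, -2/3)
3. P lies on line XK with XP:PK = 2:5 ⇒ P = (-5/21, -4/21)
4. Z is the midpoint of WS ⇒ Z = (1/2, 0)
5. With PY:YZ = r, write λ = r/(r+1) so Y = P + λ·(Z−P); Y is affine-linear in λ
Every point depending on Y is an affine combination of Y and λ-independent points, so each such coordinate is linear in λ; the λ² term in each signed area is a multiple of (Z−P)×(Z−P) = 0, so 2·[YSX] and 2·[SRY] are each linear in λ. Evaluating at λ=0 and λ=1:
  2·[YSX] = 3/7·λ − 2/21,   2·[SRY] = 5/42·λ + 1/21
So [YSX]:[SRY] = (3/7·λ − 2/21) / (5/42·λ + 1/21). Setting this equal to 54/43:
  3/7·λ − 2/21 = 54/43·(5/42·λ + 1/21)  ⇒  λ = 5/9
Then r = λ/(1−λ) = (5/9)/(4/9) = 5/4. Check: with r = 5/4, Y = (65/378, -16/189) and [YSX]:[SRY] = 54/43 as required.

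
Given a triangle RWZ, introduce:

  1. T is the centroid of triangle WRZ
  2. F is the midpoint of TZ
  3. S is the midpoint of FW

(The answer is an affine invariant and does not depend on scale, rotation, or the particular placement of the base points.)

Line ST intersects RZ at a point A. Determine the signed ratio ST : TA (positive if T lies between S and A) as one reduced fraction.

ST:TA = 3/4

Choose coordinates R = (0, 0), W = (1, 0), Z = (0, 1).
1. T is the centroid of triangle WRZ ⇒ T = (1/3, 1/3)
2. F is the midpoint of TZ ⇒ F = (1/6, 2/3)
3. S is the midpoint of FW ⇒ S = (7/12, 1/3)
line ST meets RZ at A = (0, 1/3)
T = S + t·(A−S) with t = 3/7, so ST:TA = 3/7:4/7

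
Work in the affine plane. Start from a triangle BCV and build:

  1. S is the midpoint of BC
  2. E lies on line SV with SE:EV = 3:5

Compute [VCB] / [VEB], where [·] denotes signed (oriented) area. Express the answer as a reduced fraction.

[VCB]:[VEB] = 16/5

Work in coordinates with B = (0, 0), C = (1, 0), V = (0, 1).
1. S is the midpoint of BC ⇒ S = (1/2, 0)
2. E lies on line SV with SE:EV = 3:5 ⇒ E = (5/16, 3/8)
2·[VCB] = -1, 2·[VEB] = -5/16
[VCB]:[VEB] = -1:-5/16 = 16/5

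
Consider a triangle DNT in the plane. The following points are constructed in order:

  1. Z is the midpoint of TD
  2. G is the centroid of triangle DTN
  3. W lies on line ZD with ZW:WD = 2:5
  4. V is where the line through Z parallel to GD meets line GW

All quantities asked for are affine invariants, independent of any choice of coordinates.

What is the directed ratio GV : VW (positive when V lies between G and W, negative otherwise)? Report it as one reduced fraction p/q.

Choose coordinates D = (0, 0), N = (1, 0), T = (0, 1).
1. Z is the midpoint of TD ⇒ Z = (0, 1/2)
2. G is the centroid of triangle DTN ⇒ G = (1/3, 1/3)
3. W lies on line ZD with ZW:WD = 2:5 ⇒ W = (0, 5/14)
4. V is where the line through Z parallel to GD meets line GW ⇒ V = (-2/15, 11/30)
V = G + t·(W−G) with t = 7/5, so GV:VW = t:(1−t) = 7/5:-2/5

GV:VW = -7/2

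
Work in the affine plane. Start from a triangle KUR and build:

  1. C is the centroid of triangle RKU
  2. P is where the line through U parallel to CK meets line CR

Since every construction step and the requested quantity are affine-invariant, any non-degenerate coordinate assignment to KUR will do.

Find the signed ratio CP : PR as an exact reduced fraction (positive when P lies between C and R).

CP:PR = -1/2

Set K = (0, 0), U = (1, 0), R = (0, 1); any affine frame gives the same invariant.
1. C is the centroid of triangle RKU ⇒ C = (1/3, 1/3)
2. P is where the line through U parallel to CK meets line CR ⇒ P = (2/3, -1/3)
P = C + t·(R−C) with t = -1, so CP:PR = t:(1−t) = -1:2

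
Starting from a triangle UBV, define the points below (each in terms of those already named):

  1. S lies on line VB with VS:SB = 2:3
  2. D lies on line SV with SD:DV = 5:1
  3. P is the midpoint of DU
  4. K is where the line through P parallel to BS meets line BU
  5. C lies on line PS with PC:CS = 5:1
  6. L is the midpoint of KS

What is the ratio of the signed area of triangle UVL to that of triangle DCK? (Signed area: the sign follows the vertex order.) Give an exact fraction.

[UVL]:[DCK] = 9/2

Set U = (0, 0), B = (1, 0), V = (0, 1); any affine frame gives the same invariant.
1. S lies on line VB with VS:SB = 2:3 ⇒ S = (2/5, 3/5)
2. D lies on line SV with SD:DV = 5:1 ⇒ D = (1/15, 14/15)
3. P is the midpoint of DU ⇒ P = (1/30, 7/15)
4. K is where the line through P parallel to BS meets line BU ⇒ K = (1/2, 0)
5. C lies on line PS with PC:CS = 5:1 ⇒ C = (61/180, 26/45)
6. L is the midpoint of KS ⇒ L = (9/20, 3/10)
2·[UVL] = -9/20, 2·[DCK] = -1/10
[UVL]:[DCK] = -9/20:-1/10 = 9/2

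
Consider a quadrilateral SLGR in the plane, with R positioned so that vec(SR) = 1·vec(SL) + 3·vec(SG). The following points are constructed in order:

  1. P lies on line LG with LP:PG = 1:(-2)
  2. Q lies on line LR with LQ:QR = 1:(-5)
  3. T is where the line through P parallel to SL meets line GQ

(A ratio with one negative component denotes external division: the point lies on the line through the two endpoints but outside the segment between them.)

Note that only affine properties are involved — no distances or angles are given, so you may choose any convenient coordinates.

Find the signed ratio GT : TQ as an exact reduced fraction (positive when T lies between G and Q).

GT:TQ = -8

Work in coordinates with S = (0, 0), L = (1, 0), G = (0, 1), R = (1, 3).
1. P lies on line LG with LP:PG = 1:(-2) ⇒ P = (2, -1)
2. Q lies on line LR with LQ:QR = 1:(-5) ⇒ Q = (1, -3/4)
3. T is where the line through P parallel to SL meets line GQ ⇒ T = (8/7, -1)
T = G + t·(Q−G) with t = 8/7, so GT:TQ = t:(1−t) = 8/7:-1/7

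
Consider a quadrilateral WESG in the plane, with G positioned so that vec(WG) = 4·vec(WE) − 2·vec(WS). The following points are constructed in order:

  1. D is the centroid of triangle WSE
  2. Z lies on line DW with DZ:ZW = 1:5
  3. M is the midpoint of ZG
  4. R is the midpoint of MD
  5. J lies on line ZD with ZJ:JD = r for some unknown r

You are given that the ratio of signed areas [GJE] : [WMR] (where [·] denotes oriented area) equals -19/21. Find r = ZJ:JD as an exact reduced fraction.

r = 4/3

Set W = (0, 0), E = (1, 0), S = (0, 1), G = (4, -2); any affine frame gives the same invariant.
1. D is the centroid of triangle WSE ⇒ D = (1/3, 1/3)
2. Z lies on line DW with DZ:ZW = 1:5 ⇒ Z = (5/18, 5/18)
3. M is the midpoint of ZG ⇒ M = (77/36, -31/36)
4. R is the midpoint of MD ⇒ R = (89/72, -19/72)
5. With ZJ:JD = r, write λ = r/(r+1) so J = Z + λ·(D−Z); J is affine-linear in λ
Every point depending on J is an affine combination of J and λ-independent points, so each such coordinate is linear in λ; the λ² term in each signed area is a multiple of (D−Z)×(D−Z) = 0, so 2·[GJE] and 2·[WMR] are each linear in λ. Evaluating at λ=0 and λ=1:
  2·[GJE] = 5/18·λ − 11/18,   2·[WMR] = 1/2
So [GJE]:[WMR] = (5/18·λ − 11/18) / (1/2). Setting this equal to -19/21:
  5/18·λ − 11/18 = -19/21·(1/2)  ⇒  λ = 4/7
Then r = λ/(1−λ) = (4/7)/(3/7) = 4/3. Check: with r = 4/3, J = (13/42, 13/42) and [GJE]:[WMR] = -19/21 as required.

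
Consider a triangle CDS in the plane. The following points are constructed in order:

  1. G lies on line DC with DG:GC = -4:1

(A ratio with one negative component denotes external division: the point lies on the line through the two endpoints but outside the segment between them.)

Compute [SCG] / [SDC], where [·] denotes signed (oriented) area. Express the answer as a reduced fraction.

Work in coordinates with C = (0, 0), D = (1, 0), S = (0, 1).
1. G lies on line DC with DG:GC = -4:1 ⇒ G = (-1/3, 0)
2·[SCG] = -1/3, 2·[SDC] = -1
[SCG]:[SDC] = -1/3:-1 = 1/3

[SCG]:[SDC] = 1/3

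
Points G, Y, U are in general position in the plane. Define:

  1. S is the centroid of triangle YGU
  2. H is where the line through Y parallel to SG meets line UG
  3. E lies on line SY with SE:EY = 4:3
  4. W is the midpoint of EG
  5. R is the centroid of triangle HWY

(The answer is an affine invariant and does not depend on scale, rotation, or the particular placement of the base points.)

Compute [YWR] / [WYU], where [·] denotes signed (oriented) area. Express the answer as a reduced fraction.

Work in coordinates with G = (0, 0), Y = (1, 0), U = (0, 1).
1. S is the centroid of triangle YGU ⇒ S = (1/3, 1/3)
2. H is where the line through Y parallel to SG meets line UG ⇒ H = (0, -1)
3. E lies on line SY with SE:EY = 4:3 ⇒ E = (5/7, 1/7)
4. W is the midpoint of EG ⇒ W = (5/14, 1/14)
5. R is the centroid of triangle HWY ⇒ R = (19/42, -13/42)
2·[YWR] = 5/21, 2·[WYU] = 4/7
[YWR]:[WYU] = 5/21:4/7 = 5/12

[YWR]:[WYU] = 5/12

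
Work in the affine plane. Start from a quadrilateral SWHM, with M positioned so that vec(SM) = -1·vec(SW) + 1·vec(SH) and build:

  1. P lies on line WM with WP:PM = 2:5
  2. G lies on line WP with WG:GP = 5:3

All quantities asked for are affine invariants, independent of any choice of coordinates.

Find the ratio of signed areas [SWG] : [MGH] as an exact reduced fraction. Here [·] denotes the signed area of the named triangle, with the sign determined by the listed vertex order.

Set S = (0, 0), W = (1, 0), H = (0, 1), M = (-1, 1); any affine frame gives the same invariant.
1. P lies on line WM with WP:PM = 2:5 ⇒ P = (3/7, 2/7)
2. G lies on line WP with WG:GP = 5:3 ⇒ G = (9/14, 5/28)
2·[SWG] = 5/28, 2·[MGH] = 23/28
[SWG]:[MGH] = 5/28:23/28 = 5/23

[SWG]:[MGH] = 5/23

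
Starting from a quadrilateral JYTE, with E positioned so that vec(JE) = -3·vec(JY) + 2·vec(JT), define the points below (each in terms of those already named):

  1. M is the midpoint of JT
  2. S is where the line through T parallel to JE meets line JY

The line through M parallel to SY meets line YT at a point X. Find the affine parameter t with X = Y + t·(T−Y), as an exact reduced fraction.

Set J = (0, 0), Y = (1, 0), T = (0, 1), E = (-3, 2); any affine frame gives the same invariant.
1. M is the midpoint of JT ⇒ M = (0, 1/2)
2. S is where the line through T parallel to JE meets line JY ⇒ S = (3/2, 0)
through M parallel to SY: direction (-1/2, 0); meets YT at X = (1/2, 1/2)
X = Y + t·(T−Y) with t = 1/2

t = 1/2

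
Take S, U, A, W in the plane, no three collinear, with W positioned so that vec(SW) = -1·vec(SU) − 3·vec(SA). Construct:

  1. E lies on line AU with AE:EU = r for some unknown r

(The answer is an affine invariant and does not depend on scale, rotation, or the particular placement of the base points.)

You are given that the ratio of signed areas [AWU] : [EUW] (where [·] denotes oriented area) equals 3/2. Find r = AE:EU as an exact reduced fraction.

r = -5/2

Assign S = (0, 0), U = (1, 0), A = (0, 1), W = (-1, -3) — the answer is frame-independent, so this choice is without loss of generality.
1. With AE:EU = r, write λ = r/(r+1) so E = A + λ·(U−A); E is affine-linear in λ
Every point depending on E is an affine combination of E and λ-independent points, so each such coordinate is linear in λ; the λ² term in each signed area is a multiple of (U−A)×(U−A) = 0, so 2·[AWU] and 2·[EUW] are each linear in λ. Evaluating at λ=0 and λ=1:
  2·[AWU] = 5,   2·[EUW] = 5·λ − 5
So [AWU]:[EUW] = (5) / (5·λ − 5). Setting this equal to 3/2:
  5 = 3/2·(5·λ − 5)  ⇒  λ = 5/3
Then r = λ/(1−λ) = (5/3)/(-2/3) = -5/2. Check: with r = -5/2, E = (5/3, -2/3) and [AWU]:[EUW] = 3/2 as required.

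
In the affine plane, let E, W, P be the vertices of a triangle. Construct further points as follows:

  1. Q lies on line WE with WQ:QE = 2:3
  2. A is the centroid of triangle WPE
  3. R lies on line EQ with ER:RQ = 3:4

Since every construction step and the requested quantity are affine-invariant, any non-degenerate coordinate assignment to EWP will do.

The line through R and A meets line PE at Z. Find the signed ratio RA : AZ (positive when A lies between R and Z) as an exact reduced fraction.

RA:AZ = -8/35

Work in coordinates with E = (0, 0), W = (1, 0), P = (0, 1).
1. Q lies on line WE with WQ:QE = 2:3 ⇒ Q = (3/5, 0)
2. A is the centroid of triangle WPE ⇒ A = (1/3, 1/3)
3. R lies on line EQ with ER:RQ = 3:4 ⇒ R = (9/35, 0)
line RA meets PE at Z = (0, -9/8)
A = R + t·(Z−R) with t = -8/27, so RA:AZ = -8/27:35/27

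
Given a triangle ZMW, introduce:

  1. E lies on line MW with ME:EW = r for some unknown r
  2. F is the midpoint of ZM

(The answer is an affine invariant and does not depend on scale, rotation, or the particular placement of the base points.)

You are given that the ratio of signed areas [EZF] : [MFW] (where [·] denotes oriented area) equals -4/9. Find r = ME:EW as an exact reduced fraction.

Assign Z = (0, 0), M = (1, 0), W = (0, 1) — the answer is frame-independent, so this choice is without loss of generality.
1. With ME:EW = r, write λ = r/(r+1) so E = M + λ·(W−M); E is affine-linear in λ
2. F is the midpoint of ZM ⇒ F = (1/2, 0)
Every point depending on E is an affine combination of E and λ-independent points, so each such coordinate is linear in λ; the λ² term in each signed area is a multiple of (W−M)×(W−M) = 0, so 2·[EZF] and 2·[MFW] are each linear in λ. Evaluating at λ=0 and λ=1:
  2·[EZF] = 1/2·λ,   2·[MFW] = -1/2
So [EZF]:[MFW] = (1/2·λ) / (-1/2). Setting this equal to -4/9:
  1/2·λ = -4/9·(-1/2)  ⇒  λ = 4/9
Then r = λ/(1−λ) = (4/9)/(5/9) = 4/5. Check: with r = 4/5, E = (5/9, 4/9) and [EZF]:[MFW] = -4/9 as required.

r = 4/5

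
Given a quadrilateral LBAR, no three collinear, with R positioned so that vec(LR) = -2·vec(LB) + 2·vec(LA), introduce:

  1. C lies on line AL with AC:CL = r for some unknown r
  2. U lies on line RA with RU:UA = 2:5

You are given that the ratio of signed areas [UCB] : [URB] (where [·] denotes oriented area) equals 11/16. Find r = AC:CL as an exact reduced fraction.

Work in coordinates with L = (0, 0), B = (1, 0), A = (0, 1), R = (-2, 2).
1. With AC:CL = r, write λ = r/(r+1) so C = A + λ·(L−A); C is affine-linear in λ
2. U lies on line RA with RU:UA = 2:5 ⇒ U = (-10/7, 12/7)
Every point depending on C is an affine combination of C and λ-independent points, so each such coordinate is linear in λ; the λ² term in each signed area is a multiple of (L−A)×(L−A) = 0, so 2·[UCB] and 2·[URB] are each linear in λ. Evaluating at λ=0 and λ=1:
  2·[UCB] = 17/7·λ − 5/7,   2·[URB] = 2/7
So [UCB]:[URB] = (17/7·λ − 5/7) / (2/7). Setting this equal to 11/16:
  17/7·λ − 5/7 = 11/16·(2/7)  ⇒  λ = 3/8
Then r = λ/(1−λ) = (3/8)/(5/8) = 3/5. Check: with r = 3/5, C = (0, 5/8) and [UCB]:[URB] = 11/16 as required.

r = 3/5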